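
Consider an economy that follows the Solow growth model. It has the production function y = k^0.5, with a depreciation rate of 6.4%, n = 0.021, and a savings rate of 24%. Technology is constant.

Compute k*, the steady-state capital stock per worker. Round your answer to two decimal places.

k* ≈ 7.97

In steady state, investment equals break-even investment: s·k^α = (n + δ)·k.
Dividing both sides by k: k^(1−α) = s / (n + δ).
k^0.5 = 0.24 / (0.021 + 0.064) = 0.24 / 0.085 = 2.8235
k* = 2.8235^(1/0.5) ≈ 7.9722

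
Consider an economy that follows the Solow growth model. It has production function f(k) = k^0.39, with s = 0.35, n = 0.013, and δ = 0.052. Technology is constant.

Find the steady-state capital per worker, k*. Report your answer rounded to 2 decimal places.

At the steady state, Δk = 0, so s·k^α = (n + δ)·k.
Dividing both sides by k: k^(1−α) = s / (n + δ).
k^0.61 = 0.35 / (0.013 + 0.052) = 0.35 / 0.065 = 5.3846
k* = 5.3846^(1/0.61) ≈ 15.7984

k* ≈ 15.80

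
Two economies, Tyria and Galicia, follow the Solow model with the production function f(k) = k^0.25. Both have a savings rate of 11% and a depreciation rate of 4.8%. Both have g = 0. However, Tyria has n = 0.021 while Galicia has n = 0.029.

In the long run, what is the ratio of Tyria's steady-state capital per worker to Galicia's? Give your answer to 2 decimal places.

Steady-state k* = [s/(n + δ)]^(1/(1−α)), so the ratio is [ (s_T/(n + δ)_T) / (s_G/(n + δ)_G) ]^1.3333.
s_T/(n + δ)_T = 0.11/0.069 = 1.5942; s_G/(n + δ)_G = 0.11/0.077 = 1.4286.
Ratio = (1.5942/1.4286)^1.3333 = 1.1159^1.3333 ≈ 1.1574

ratio ≈ 1.16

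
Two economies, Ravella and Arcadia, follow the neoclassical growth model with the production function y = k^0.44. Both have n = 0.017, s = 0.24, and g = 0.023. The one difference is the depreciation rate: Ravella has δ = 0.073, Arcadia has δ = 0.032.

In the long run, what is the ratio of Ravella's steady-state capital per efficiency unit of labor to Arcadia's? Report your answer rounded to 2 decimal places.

Steady-state k* = [s/(n + g + δ)]^(1/(1−α)), so the ratio is [ (s_R/(n + g + δ)_R) / (s_A/(n + g + δ)_A) ]^1.7857.
s_R/(n + g + δ)_R = 0.24/0.113 = 2.1239; s_A/(n + g + δ)_A = 0.24/0.072 = 3.3333.
Ratio = (2.1239/3.3333)^1.7857 = 0.6372^1.7857 ≈ 0.4472

ratio ≈ 0.45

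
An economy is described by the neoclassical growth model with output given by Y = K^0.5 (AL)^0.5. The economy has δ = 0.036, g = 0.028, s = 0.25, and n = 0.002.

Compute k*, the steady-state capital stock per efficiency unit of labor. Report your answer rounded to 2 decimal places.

Steady state requires s·f(k) = (n + g + δ)·k, i.e. s·k^α = (n + g + δ)·k.
Rearranging, k^(1−α) = s / (n + g + δ).
k^0.5 = 0.25 / (0.002 + 0.028 + 0.036) = 0.25 / 0.066 = 3.7879
k* = 3.7879^(1/0.5) ≈ 14.3482

k* = 14.35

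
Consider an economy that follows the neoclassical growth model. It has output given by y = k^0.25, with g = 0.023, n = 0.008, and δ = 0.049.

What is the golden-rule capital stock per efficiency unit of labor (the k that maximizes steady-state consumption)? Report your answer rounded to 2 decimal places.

The golden rule sets f'(k) = n + g + δ, i.e. α·k^(α−1) = n + g + δ.
So k^(1−α) = α / (n + g + δ) = 0.25 / 0.080 = 3.1250.
k_gold = 3.1250^(1/0.75) ≈ 4.5688

k_gold ≈ 4.57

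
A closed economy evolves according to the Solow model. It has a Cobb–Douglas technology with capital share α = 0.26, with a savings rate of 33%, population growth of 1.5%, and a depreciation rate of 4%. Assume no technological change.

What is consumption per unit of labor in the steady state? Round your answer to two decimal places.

c* = 1.26

At the steady state, Δk = 0, so s·k^α = (n + δ)·k.
Rearranging, k^(1−α) = s / (n + δ).
k^0.74 = 0.33 / (0.015 + 0.040) = 0.33 / 0.055 = 6.0000
k* = 6.0000^(1/0.74) ≈ 11.2604
y* = (k*)^α = 11.2604^0.26 ≈ 1.8767
c* = (1 − s)·y* = (1 − 0.33) × 1.8767 ≈ 1.2574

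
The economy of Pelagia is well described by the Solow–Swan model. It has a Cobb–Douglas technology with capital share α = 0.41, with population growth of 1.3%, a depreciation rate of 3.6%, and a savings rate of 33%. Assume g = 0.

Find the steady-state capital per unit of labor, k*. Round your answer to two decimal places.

In steady state, investment equals break-even investment: s·k^α = (n + δ)·k.
Rearranging, k^(1−α) = s / (n + δ).
k^0.59 = 0.33 / (0.013 + 0.036) = 0.33 / 0.049 = 6.7347
k* = 6.7347^(1/0.59) ≈ 25.3472

k* ≈ 25.35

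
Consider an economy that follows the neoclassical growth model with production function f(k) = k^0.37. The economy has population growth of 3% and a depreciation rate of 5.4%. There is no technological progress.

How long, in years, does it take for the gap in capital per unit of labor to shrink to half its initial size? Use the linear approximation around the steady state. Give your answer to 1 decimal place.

Near the steady state the convergence rate is λ = (1 − α)(n + δ).
λ = (1 − 0.37) × 0.084 = 0.63 × 0.084 = 0.05292
Half-life = ln 2 / λ = 0.6931 / 0.05292 ≈ 13.10 years

about 13.1 years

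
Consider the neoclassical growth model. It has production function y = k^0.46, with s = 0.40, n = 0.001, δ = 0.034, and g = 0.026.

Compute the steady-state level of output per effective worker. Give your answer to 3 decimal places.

Steady state requires s·f(k) = (n + g + δ)·k, i.e. s·k^α = (n + g + δ)·k.
Dividing both sides by k: k^(1−α) = s / (n + g + δ).
k^0.54 = 0.40 / (0.001 + 0.026 + 0.034) = 0.40 / 0.061 = 6.5574
k* = 6.5574^(1/0.54) ≈ 32.5436
y* = (k*)^α = 32.5436^0.46 ≈ 4.9629

y* = 4.963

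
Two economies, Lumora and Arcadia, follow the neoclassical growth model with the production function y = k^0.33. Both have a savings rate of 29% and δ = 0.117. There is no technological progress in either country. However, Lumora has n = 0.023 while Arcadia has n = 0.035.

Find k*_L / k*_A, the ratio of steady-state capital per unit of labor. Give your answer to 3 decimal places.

k*_L / k*_A ≈ 1.131

Steady-state k* = [s/(n + δ)]^(1/(1−α)), so the ratio is [ (s_L/(n + δ)_L) / (s_A/(n + δ)_A) ]^1.4925.
s_L/(n + δ)_L = 0.29/0.140 = 2.0714; s_A/(n + δ)_A = 0.29/0.152 = 1.9079.
Ratio = (2.0714/1.9079)^1.4925 = 1.0857^1.4925 ≈ 1.1306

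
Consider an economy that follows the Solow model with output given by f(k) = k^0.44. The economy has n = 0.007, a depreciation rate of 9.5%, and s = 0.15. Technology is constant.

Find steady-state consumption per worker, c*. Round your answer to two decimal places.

c* ≈ 1.15

Steady state requires s·f(k) = (n + δ)·k, i.e. s·k^α = (n + δ)·k.
Rearranging, k^(1−α) = s / (n + δ).
k^0.56 = 0.15 / (0.007 + 0.095) = 0.15 / 0.102 = 1.4706
k* = 1.4706^(1/0.56) ≈ 1.9911
y* = (k*)^α = 1.9911^0.44 ≈ 1.3539
c* = (1 − s)·y* = (1 − 0.15) × 1.3539 ≈ 1.1508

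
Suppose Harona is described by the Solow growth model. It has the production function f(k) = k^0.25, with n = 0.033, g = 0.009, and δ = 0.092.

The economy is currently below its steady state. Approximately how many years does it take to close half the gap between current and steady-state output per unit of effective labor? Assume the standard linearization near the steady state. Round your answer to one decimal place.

Near the steady state the convergence rate is λ = (1 − α)(n + g + δ).
λ = (1 − 0.25) × 0.134 = 0.75 × 0.134 = 0.1005
Half-life = ln 2 / λ = 0.6931 / 0.1005 ≈ 6.90 years

half-life ≈ 6.9 years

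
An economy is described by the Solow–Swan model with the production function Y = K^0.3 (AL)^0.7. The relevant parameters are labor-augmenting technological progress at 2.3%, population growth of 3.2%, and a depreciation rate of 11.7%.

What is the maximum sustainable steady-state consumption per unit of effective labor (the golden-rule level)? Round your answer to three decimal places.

c_gold ≈ 0.888

At the golden rule, f'(k) = n + g + δ, so α·k^(α−1) = n + g + δ and k_gold = (α/(n + g + δ))^(1/(1−α)).
k_gold = (0.3/0.172)^(1/0.7) = 1.7442^1.4286 ≈ 2.2138
c_gold = f(k_gold) − (n + g + δ)·k_gold = 1.2692 − 0.172×2.2138 ≈ 0.8884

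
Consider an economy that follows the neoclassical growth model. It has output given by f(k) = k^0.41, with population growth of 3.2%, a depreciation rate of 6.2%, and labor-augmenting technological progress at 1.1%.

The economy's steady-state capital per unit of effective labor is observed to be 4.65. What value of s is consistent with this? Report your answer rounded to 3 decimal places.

s ≈ 0.260

At the steady state, Δk = 0, so s·k^α = (n + g + δ)·k.
So s / (n + g + δ) = (k*)^(1−α) = 4.65^0.59 = 2.4763.
Therefore s = 2.4763 × (n + g + δ) = 2.4763 × 0.105 = 0.2600.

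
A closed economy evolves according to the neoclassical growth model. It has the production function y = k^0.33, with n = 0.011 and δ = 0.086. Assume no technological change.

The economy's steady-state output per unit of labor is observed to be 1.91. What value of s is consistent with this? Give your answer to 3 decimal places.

s ≈ 0.361

In steady state, investment equals break-even investment: s·k^α = (n + δ)·k.
Since y* = [s/(n + δ)]^(α/(1−α)), we have s/(n + δ) = (y*)^((1−α)/α) = 1.91^2.0303 = 3.7203.
Therefore s = 3.7203 × (n + δ) = 3.7203 × 0.097 = 0.3609.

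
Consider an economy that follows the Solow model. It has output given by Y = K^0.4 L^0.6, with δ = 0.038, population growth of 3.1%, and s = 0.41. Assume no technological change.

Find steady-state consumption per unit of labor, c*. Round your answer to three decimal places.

c* ≈ 1.936

Steady state requires s·f(k) = (n + δ)·k, i.e. s·k^α = (n + δ)·k.
Dividing both sides by k: k^(1−α) = s / (n + δ).
k^0.6 = 0.41 / (0.031 + 0.038) = 0.41 / 0.069 = 5.9420
k* = 5.9420^(1/0.6) ≈ 19.4934
y* = (k*)^α = 19.4934^0.4 ≈ 3.2806
c* = (1 − s)·y* = (1 − 0.41) × 3.2806 ≈ 1.9356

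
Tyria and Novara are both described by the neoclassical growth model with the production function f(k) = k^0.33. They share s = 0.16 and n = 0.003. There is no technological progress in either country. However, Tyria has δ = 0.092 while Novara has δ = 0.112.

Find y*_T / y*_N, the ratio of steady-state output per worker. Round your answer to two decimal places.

Steady-state y* = [s/(n + δ)]^(α/(1−α)), so the ratio is [ (s_T/(n + δ)_T) / (s_N/(n + δ)_N) ]^0.4925.
s_T/(n + δ)_T = 0.16/0.095 = 1.6842; s_N/(n + δ)_N = 0.16/0.115 = 1.3913.
Ratio = (1.6842/1.3913)^0.4925 = 1.2105^0.4925 ≈ 1.0987

y*_T / y*_N ≈ 1.10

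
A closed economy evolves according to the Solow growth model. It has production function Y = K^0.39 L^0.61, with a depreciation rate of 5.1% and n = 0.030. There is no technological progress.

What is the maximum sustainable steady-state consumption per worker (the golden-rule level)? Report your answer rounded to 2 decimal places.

At the golden rule, f'(k) = n + δ, so α·k^(α−1) = n + δ and k_gold = (α/(n + δ))^(1/(1−α)).
k_gold = (0.39/0.081)^(1/0.61) = 4.8148^1.6393 ≈ 13.1508
c_gold = f(k_gold) − (n + δ)·k_gold = 2.7314 − 0.081×13.1508 ≈ 1.6662

c_gold ≈ 1.67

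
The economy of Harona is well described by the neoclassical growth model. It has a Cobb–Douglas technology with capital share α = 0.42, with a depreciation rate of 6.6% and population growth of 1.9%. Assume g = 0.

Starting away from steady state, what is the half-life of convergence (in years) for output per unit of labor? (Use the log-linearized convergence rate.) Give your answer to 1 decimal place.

half-life ≈ 14.1 years

Near the steady state the convergence rate is λ = (1 − α)(n + δ).
λ = (1 − 0.42) × 0.085 = 0.58 × 0.085 = 0.0493
Half-life = ln 2 / λ = 0.6931 / 0.0493 ≈ 14.06 years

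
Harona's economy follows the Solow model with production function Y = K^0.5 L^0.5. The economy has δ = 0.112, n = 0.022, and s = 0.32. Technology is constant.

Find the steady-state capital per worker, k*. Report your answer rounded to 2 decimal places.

Steady state requires s·f(k) = (n + δ)·k, i.e. s·k^α = (n + δ)·k.
Dividing both sides by k: k^(1−α) = s / (n + δ).
k^0.5 = 0.32 / (0.022 + 0.112) = 0.32 / 0.134 = 2.3881
k* = 2.3881^(1/0.5) ≈ 5.7030

k* ≈ 5.70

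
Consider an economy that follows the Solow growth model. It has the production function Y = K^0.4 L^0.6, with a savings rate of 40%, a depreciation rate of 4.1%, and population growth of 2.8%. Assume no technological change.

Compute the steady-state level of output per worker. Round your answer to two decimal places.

In steady state, investment equals break-even investment: s·k^α = (n + δ)·k.
Rearranging, k^(1−α) = s / (n + δ).
k^0.6 = 0.40 / (0.028 + 0.041) = 0.40 / 0.069 = 5.7971
k* = 5.7971^(1/0.6) ≈ 18.7076
y* = (k*)^α = 18.7076^0.4 ≈ 3.2271

y* ≈ 3.23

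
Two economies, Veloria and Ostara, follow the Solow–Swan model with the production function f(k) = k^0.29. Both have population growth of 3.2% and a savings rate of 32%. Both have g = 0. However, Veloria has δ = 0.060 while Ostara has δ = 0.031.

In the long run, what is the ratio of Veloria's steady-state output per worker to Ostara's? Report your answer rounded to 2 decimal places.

y*_V / y*_O ≈ 0.86

Steady-state y* = [s/(n + δ)]^(α/(1−α)), so the ratio is [ (s_V/(n + δ)_V) / (s_O/(n + δ)_O) ]^0.4085.
s_V/(n + δ)_V = 0.32/0.092 = 3.4783; s_O/(n + δ)_O = 0.32/0.063 = 5.0794.
Ratio = (3.4783/5.0794)^0.4085 = 0.6848^0.4085 ≈ 0.8567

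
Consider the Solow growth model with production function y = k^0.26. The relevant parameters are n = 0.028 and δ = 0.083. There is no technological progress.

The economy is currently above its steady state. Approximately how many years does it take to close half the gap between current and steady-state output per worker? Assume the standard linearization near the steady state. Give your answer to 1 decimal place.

Near the steady state the convergence rate is λ = (1 − α)(n + δ).
λ = (1 − 0.26) × 0.111 = 0.74 × 0.111 = 0.08214
Half-life = ln 2 / λ = 0.6931 / 0.08214 ≈ 8.44 years

half-life ≈ 8.4 years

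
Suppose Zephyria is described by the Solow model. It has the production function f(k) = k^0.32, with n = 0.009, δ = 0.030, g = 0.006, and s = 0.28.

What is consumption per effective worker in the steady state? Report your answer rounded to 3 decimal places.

Steady state requires s·f(k) = (n + g + δ)·k, i.e. s·k^α = (n + g + δ)·k.
Rearranging, k^(1−α) = s / (n + g + δ).
k^0.68 = 0.28 / (0.009 + 0.006 + 0.030) = 0.28 / 0.045 = 6.2222
k* = 6.2222^(1/0.68) ≈ 14.7084
y* = (k*)^α = 14.7084^0.32 ≈ 2.3639
c* = (1 − s)·y* = (1 − 0.28) × 2.3639 ≈ 1.7020

c* ≈ 1.702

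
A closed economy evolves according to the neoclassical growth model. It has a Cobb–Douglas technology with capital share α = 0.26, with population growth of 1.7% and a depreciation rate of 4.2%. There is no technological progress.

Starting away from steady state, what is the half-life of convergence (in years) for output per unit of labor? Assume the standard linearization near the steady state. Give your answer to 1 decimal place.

Near the steady state the convergence rate is λ = (1 − α)(n + δ).
λ = (1 − 0.26) × 0.059 = 0.74 × 0.059 = 0.04366
Half-life = ln 2 / λ = 0.6931 / 0.04366 ≈ 15.87 years

half-life ≈ 15.9 years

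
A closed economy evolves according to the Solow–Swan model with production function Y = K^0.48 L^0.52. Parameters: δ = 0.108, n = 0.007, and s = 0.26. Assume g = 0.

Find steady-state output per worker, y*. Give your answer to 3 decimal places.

y* ≈ 2.123

In steady state, investment equals break-even investment: s·k^α = (n + δ)·k.
Dividing both sides by k: k^(1−α) = s / (n + δ).
k^0.52 = 0.26 / (0.007 + 0.108) = 0.26 / 0.115 = 2.2609
k* = 2.2609^(1/0.52) ≈ 4.8008
y* = (k*)^α = 4.8008^0.48 ≈ 2.1234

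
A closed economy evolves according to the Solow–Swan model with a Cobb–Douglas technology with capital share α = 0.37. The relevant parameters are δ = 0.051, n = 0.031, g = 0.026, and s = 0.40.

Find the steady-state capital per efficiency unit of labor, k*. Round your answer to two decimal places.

k* ≈ 7.99

In steady state, investment equals break-even investment: s·k^α = (n + g + δ)·k.
Rearranging, k^(1−α) = s / (n + g + δ).
k^0.63 = 0.40 / (0.031 + 0.026 + 0.051) = 0.40 / 0.108 = 3.7037
k* = 3.7037^(1/0.63) ≈ 7.9909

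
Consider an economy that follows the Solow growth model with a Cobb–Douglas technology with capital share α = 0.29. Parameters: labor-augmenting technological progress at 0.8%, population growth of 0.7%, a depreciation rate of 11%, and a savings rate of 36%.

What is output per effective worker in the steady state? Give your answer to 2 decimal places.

At the steady state, Δk = 0, so s·k^α = (n + g + δ)·k.
Dividing both sides by k: k^(1−α) = s / (n + g + δ).
k^0.71 = 0.36 / (0.007 + 0.008 + 0.110) = 0.36 / 0.125 = 2.8800
k* = 2.8800^(1/0.71) ≈ 4.4364
y* = (k*)^α = 4.4364^0.29 ≈ 1.5404

y* ≈ 1.54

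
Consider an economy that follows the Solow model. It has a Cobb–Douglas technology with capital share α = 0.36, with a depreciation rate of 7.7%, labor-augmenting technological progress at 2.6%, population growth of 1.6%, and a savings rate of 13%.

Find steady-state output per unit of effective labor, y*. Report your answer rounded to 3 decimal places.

In steady state, investment equals break-even investment: s·k^α = (n + g + δ)·k.
Dividing both sides by k: k^(1−α) = s / (n + g + δ).
k^0.64 = 0.13 / (0.016 + 0.026 + 0.077) = 0.13 / 0.119 = 1.0924
k* = 1.0924^(1/0.64) ≈ 1.1481
y* = (k*)^α = 1.1481^0.36 ≈ 1.0510

y* = 1.051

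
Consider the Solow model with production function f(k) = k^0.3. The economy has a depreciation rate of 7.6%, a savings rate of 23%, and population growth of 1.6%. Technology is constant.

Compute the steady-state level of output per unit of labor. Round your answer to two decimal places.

Steady state requires s·f(k) = (n + δ)·k, i.e. s·k^α = (n + δ)·k.
Rearranging, k^(1−α) = s / (n + δ).
k^0.7 = 0.23 / (0.016 + 0.076) = 0.23 / 0.092 = 2.5000
k* = 2.5000^(1/0.7) ≈ 3.7024
y* = (k*)^α = 3.7024^0.3 ≈ 1.4810

y* = 1.48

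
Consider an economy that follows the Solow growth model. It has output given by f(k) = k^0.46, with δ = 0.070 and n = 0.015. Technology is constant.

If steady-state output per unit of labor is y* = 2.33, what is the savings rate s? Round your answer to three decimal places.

s ≈ 0.229

At the steady state, Δk = 0, so s·k^α = (n + δ)·k.
Since y* = [s/(n + δ)]^(α/(1−α)), we have s/(n + δ) = (y*)^((1−α)/α) = 2.33^1.1739 = 2.6992.
Therefore s = 2.6992 × (n + δ) = 2.6992 × 0.085 = 0.2294.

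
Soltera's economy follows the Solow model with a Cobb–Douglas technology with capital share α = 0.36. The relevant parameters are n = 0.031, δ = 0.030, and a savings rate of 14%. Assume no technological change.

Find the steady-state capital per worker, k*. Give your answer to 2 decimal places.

k* = 3.66

In steady state, investment equals break-even investment: s·k^α = (n + δ)·k.
Rearranging, k^(1−α) = s / (n + δ).
k^0.64 = 0.14 / (0.031 + 0.030) = 0.14 / 0.061 = 2.2951
k* = 2.2951^(1/0.64) ≈ 3.6623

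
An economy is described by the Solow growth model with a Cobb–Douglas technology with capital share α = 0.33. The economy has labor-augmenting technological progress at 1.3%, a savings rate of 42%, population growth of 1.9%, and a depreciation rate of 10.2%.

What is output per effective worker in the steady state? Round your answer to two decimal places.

y* ≈ 1.76

In steady state, investment equals break-even investment: s·k^α = (n + g + δ)·k.
Rearranging, k^(1−α) = s / (n + g + δ).
k^0.67 = 0.42 / (0.019 + 0.013 + 0.102) = 0.42 / 0.134 = 3.1343
k* = 3.1343^(1/0.67) ≈ 5.5018
y* = (k*)^α = 5.5018^0.33 ≈ 1.7554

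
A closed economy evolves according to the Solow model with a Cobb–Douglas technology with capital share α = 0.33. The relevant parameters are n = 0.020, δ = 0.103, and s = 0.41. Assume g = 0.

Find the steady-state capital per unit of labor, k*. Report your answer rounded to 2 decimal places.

Steady state requires s·f(k) = (n + δ)·k, i.e. s·k^α = (n + δ)·k.
Dividing both sides by k: k^(1−α) = s / (n + δ).
k^0.67 = 0.41 / (0.020 + 0.103) = 0.41 / 0.123 = 3.3333
k* = 3.3333^(1/0.67) ≈ 6.0313

k* = 6.03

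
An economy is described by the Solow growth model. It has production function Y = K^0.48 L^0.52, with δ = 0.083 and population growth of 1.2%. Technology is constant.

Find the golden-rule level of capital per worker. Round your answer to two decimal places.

The golden rule sets f'(k) = n + δ, i.e. α·k^(α−1) = n + δ.
So k^(1−α) = α / (n + δ) = 0.48 / 0.095 = 5.0526.
k_gold = 5.0526^(1/0.52) ≈ 22.5379

k_gold ≈ 22.54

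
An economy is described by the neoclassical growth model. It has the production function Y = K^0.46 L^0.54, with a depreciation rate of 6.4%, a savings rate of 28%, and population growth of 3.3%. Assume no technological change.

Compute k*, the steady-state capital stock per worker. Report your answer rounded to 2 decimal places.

At the steady state, Δk = 0, so s·k^α = (n + δ)·k.
Dividing both sides by k: k^(1−α) = s / (n + δ).
k^0.54 = 0.28 / (0.033 + 0.064) = 0.28 / 0.097 = 2.8866
k* = 2.8866^(1/0.54) ≈ 7.1214

k* ≈ 7.12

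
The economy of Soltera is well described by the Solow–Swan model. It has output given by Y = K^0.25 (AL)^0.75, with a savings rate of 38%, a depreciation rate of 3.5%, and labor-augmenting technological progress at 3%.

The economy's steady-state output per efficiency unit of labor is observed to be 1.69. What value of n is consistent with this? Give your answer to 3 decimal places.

In steady state, investment equals break-even investment: s·k^α = (n + g + δ)·k.
Since y* = [s/(n + g + δ)]^(α/(1−α)), we have s/(n + g + δ) = (y*)^((1−α)/α) = 1.69^3 = 4.8268.
Therefore n + g + δ = s / 4.8268 = 0.38 / 4.8268 = 0.0787, so n = 0.0787 − 0.065 = 0.0137.

n ≈ 0.014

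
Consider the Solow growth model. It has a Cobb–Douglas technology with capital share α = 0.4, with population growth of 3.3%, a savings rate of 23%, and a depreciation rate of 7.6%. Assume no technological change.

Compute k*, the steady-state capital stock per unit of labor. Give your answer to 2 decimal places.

k* ≈ 3.47

At the steady state, Δk = 0, so s·k^α = (n + δ)·k.
Rearranging, k^(1−α) = s / (n + δ).
k^0.6 = 0.23 / (0.033 + 0.076) = 0.23 / 0.109 = 2.1101
k* = 2.1101^(1/0.6) ≈ 3.4714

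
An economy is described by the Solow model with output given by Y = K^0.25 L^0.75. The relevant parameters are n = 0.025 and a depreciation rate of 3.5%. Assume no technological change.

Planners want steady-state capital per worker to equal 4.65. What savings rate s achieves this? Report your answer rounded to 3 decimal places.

s ≈ 0.190

Steady state requires s·f(k) = (n + δ)·k, i.e. s·k^α = (n + δ)·k.
So s / (n + δ) = (k*)^(1−α) = 4.65^0.75 = 3.1666.
Therefore s = 3.1666 × (n + δ) = 3.1666 × 0.060 = 0.1900.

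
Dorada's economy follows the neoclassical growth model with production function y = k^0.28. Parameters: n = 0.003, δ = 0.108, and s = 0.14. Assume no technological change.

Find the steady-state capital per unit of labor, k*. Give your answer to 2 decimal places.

k* ≈ 1.38

In steady state, investment equals break-even investment: s·k^α = (n + δ)·k.
Rearranging, k^(1−α) = s / (n + δ).
k^0.72 = 0.14 / (0.003 + 0.108) = 0.14 / 0.111 = 1.2613
k* = 1.2613^(1/0.72) ≈ 1.3805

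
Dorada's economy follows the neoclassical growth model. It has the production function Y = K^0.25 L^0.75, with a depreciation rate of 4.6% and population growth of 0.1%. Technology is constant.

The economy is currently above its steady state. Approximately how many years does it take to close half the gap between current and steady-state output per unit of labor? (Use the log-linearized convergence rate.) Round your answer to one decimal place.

Near the steady state the convergence rate is λ = (1 − α)(n + δ).
λ = (1 − 0.25) × 0.047 = 0.75 × 0.047 = 0.03525
Half-life = ln 2 / λ = 0.6931 / 0.03525 ≈ 19.66 years

about 19.7 years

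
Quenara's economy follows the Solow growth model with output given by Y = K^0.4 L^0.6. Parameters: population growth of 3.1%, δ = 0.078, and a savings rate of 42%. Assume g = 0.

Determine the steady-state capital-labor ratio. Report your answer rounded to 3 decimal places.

k* = 9.470

Steady state requires s·f(k) = (n + δ)·k, i.e. s·k^α = (n + δ)·k.
Rearranging, k^(1−α) = s / (n + δ).
k^0.6 = 0.42 / (0.031 + 0.078) = 0.42 / 0.109 = 3.8532
k* = 3.8532^(1/0.6) ≈ 9.4704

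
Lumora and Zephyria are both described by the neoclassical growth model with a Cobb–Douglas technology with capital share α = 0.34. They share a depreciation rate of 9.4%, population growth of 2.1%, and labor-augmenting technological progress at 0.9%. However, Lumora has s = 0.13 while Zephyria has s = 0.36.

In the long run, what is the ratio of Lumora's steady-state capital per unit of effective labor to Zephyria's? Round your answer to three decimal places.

ratio ≈ 0.214

Steady-state k* = [s/(n + g + δ)]^(1/(1−α)), so the ratio is [ (s_L/(n + g + δ)_L) / (s_Z/(n + g + δ)_Z) ]^1.5152.
s_L/(n + g + δ)_L = 0.13/0.124 = 1.0484; s_Z/(n + g + δ)_Z = 0.36/0.124 = 2.9032.
Ratio = (1.0484/2.9032)^1.5152 = 0.3611^1.5152 ≈ 0.2137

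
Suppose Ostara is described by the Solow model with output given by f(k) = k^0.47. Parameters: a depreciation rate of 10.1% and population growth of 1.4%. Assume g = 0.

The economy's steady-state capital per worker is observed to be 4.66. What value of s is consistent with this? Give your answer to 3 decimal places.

s ≈ 0.260

Steady state requires s·f(k) = (n + δ)·k, i.e. s·k^α = (n + δ)·k.
So s / (n + δ) = (k*)^(1−α) = 4.66^0.53 = 2.2607.
Therefore s = 2.2607 × (n + δ) = 2.2607 × 0.115 = 0.2600.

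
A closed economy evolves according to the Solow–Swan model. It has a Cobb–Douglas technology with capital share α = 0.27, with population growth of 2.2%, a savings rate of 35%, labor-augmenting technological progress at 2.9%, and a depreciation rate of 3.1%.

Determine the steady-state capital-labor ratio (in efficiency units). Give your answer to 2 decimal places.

In steady state, investment equals break-even investment: s·k^α = (n + g + δ)·k.
Rearranging, k^(1−α) = s / (n + g + δ).
k^0.73 = 0.35 / (0.022 + 0.029 + 0.031) = 0.35 / 0.082 = 4.2683
k* = 4.2683^(1/0.73) ≈ 7.3007

k* = 7.30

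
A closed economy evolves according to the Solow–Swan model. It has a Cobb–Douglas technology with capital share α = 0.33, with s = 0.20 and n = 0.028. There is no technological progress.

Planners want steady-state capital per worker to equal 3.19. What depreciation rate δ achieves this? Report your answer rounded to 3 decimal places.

δ ≈ 0.064

Steady state requires s·f(k) = (n + δ)·k, i.e. s·k^α = (n + δ)·k.
So s / (n + δ) = (k*)^(1−α) = 3.19^0.67 = 2.1754.
Therefore n + δ = s / 2.1754 = 0.20 / 2.1754 = 0.0919, so δ = 0.0919 − 0.028 = 0.0639.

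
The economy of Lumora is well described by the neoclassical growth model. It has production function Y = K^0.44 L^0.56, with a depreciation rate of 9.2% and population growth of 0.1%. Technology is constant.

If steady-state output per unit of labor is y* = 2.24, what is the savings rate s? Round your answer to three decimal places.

s ≈ 0.260

Steady state requires s·f(k) = (n + δ)·k, i.e. s·k^α = (n + δ)·k.
Since y* = [s/(n + δ)]^(α/(1−α)), we have s/(n + δ) = (y*)^((1−α)/α) = 2.24^1.2727 = 2.7910.
Therefore s = 2.7910 × (n + δ) = 2.7910 × 0.093 = 0.2596.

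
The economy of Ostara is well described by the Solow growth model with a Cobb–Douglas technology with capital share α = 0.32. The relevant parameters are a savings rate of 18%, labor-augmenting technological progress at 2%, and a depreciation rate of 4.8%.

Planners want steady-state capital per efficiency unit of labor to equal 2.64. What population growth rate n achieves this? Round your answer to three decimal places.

In steady state, investment equals break-even investment: s·k^α = (n + g + δ)·k.
So s / (n + g + δ) = (k*)^(1−α) = 2.64^0.68 = 1.9350.
Therefore n + g + δ = s / 1.9350 = 0.18 / 1.9350 = 0.0930, so n = 0.0930 − 0.068 = 0.0250.

n ≈ 0.025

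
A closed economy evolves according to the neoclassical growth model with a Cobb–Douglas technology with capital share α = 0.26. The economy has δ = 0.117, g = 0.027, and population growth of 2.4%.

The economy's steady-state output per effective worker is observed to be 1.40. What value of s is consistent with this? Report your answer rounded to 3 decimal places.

At the steady state, Δk = 0, so s·k^α = (n + g + δ)·k.
Since y* = [s/(n + g + δ)]^(α/(1−α)), we have s/(n + g + δ) = (y*)^((1−α)/α) = 1.40^2.8462 = 2.6056.
Therefore s = 2.6056 × (n + g + δ) = 2.6056 × 0.168 = 0.4377.

s ≈ 0.438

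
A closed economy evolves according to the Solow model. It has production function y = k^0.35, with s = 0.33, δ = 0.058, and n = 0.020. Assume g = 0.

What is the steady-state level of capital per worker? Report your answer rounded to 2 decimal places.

k* = 9.20

At the steady state, Δk = 0, so s·k^α = (n + δ)·k.
Dividing both sides by k: k^(1−α) = s / (n + δ).
k^0.65 = 0.33 / (0.020 + 0.058) = 0.33 / 0.078 = 4.2308
k* = 4.2308^(1/0.65) ≈ 9.1987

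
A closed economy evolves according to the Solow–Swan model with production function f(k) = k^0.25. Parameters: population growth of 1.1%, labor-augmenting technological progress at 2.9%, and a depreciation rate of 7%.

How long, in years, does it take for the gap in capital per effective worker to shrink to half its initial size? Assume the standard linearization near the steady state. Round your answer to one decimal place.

half-life ≈ 8.4 years

Near the steady state the convergence rate is λ = (1 − α)(n + g + δ).
λ = (1 − 0.25) × 0.110 = 0.75 × 0.110 = 0.0825
Half-life = ln 2 / λ = 0.6931 / 0.0825 ≈ 8.40 years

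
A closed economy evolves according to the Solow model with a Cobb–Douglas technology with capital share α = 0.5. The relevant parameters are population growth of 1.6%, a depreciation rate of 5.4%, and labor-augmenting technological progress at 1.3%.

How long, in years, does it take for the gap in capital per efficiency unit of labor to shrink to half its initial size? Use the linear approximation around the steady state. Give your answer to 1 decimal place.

t_½ ≈ 16.7 years

Near the steady state the convergence rate is λ = (1 − α)(n + g + δ).
λ = (1 − 0.5) × 0.083 = 0.5 × 0.083 = 0.0415
Half-life = ln 2 / λ = 0.6931 / 0.0415 ≈ 16.70 years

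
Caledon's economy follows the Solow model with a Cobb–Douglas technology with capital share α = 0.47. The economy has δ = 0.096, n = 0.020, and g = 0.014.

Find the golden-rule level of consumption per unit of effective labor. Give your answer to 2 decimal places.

c_gold ≈ 1.66

At the golden rule, f'(k) = n + g + δ, so α·k^(α−1) = n + g + δ and k_gold = (α/(n + g + δ))^(1/(1−α)).
k_gold = (0.47/0.130)^(1/0.53) = 3.6154^1.8868 ≈ 11.3013
c_gold = f(k_gold) − (n + g + δ)·k_gold = 3.1259 − 0.130×11.3013 ≈ 1.6567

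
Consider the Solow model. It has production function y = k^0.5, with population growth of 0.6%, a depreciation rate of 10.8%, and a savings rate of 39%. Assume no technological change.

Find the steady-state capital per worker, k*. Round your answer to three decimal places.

k* = 11.704

Steady state requires s·f(k) = (n + δ)·k, i.e. s·k^α = (n + δ)·k.
Rearranging, k^(1−α) = s / (n + δ).
k^0.5 = 0.39 / (0.006 + 0.108) = 0.39 / 0.114 = 3.4211
k* = 3.4211^(1/0.5) ≈ 11.7039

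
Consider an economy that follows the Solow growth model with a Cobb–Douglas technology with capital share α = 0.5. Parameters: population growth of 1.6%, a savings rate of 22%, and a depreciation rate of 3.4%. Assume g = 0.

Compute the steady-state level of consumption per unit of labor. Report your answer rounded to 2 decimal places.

In steady state, investment equals break-even investment: s·k^α = (n + δ)·k.
Dividing both sides by k: k^(1−α) = s / (n + δ).
k^0.5 = 0.22 / (0.016 + 0.034) = 0.22 / 0.050 = 4.4000
k* = 4.4000^(1/0.5) ≈ 19.3600
y* = (k*)^α = 19.3600^0.5 ≈ 4.4000
c* = (1 − s)·y* = (1 − 0.22) × 4.4000 ≈ 3.4320

c* = 3.43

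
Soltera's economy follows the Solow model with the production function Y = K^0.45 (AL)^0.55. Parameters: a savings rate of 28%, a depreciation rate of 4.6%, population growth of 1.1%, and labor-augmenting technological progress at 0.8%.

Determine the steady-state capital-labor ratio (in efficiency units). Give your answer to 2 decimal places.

k* ≈ 14.23

In steady state, investment equals break-even investment: s·k^α = (n + g + δ)·k.
Dividing both sides by k: k^(1−α) = s / (n + g + δ).
k^0.55 = 0.28 / (0.011 + 0.008 + 0.046) = 0.28 / 0.065 = 4.3077
k* = 4.3077^(1/0.55) ≈ 14.2290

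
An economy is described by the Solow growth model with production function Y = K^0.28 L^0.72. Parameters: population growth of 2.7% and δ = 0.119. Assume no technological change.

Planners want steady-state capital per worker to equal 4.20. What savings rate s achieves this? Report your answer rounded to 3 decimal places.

s ≈ 0.410

At the steady state, Δk = 0, so s·k^α = (n + δ)·k.
So s / (n + δ) = (k*)^(1−α) = 4.20^0.72 = 2.8102.
Therefore s = 2.8102 × (n + δ) = 2.8102 × 0.146 = 0.4103.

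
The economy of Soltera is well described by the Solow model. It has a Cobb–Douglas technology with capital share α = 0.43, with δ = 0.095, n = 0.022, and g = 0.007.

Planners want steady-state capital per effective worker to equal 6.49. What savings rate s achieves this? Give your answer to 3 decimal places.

s ≈ 0.360

In steady state, investment equals break-even investment: s·k^α = (n + g + δ)·k.
So s / (n + g + δ) = (k*)^(1−α) = 6.49^0.57 = 2.9039.
Therefore s = 2.9039 × (n + g + δ) = 2.9039 × 0.124 = 0.3601.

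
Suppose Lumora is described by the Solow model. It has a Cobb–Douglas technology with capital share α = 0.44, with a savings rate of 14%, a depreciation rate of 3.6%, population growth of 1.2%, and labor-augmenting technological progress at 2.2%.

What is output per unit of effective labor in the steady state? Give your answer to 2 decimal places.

y* ≈ 1.72

At the steady state, Δk = 0, so s·k^α = (n + g + δ)·k.
Rearranging, k^(1−α) = s / (n + g + δ).
k^0.56 = 0.14 / (0.012 + 0.022 + 0.036) = 0.14 / 0.070 = 2.0000
k* = 2.0000^(1/0.56) ≈ 3.4479
y* = (k*)^α = 3.4479^0.44 ≈ 1.7239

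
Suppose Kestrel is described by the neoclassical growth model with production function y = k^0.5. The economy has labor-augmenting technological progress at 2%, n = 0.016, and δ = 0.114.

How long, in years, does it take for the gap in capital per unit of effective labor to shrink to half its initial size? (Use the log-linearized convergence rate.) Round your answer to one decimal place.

Near the steady state the convergence rate is λ = (1 − α)(n + g + δ).
λ = (1 − 0.5) × 0.150 = 0.5 × 0.150 = 0.0750
Half-life = ln 2 / λ = 0.6931 / 0.0750 ≈ 9.24 years

t_½ ≈ 9.2 years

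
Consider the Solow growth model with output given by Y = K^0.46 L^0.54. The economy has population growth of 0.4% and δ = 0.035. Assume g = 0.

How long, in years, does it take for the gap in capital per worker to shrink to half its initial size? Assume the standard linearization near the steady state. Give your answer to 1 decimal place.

Near the steady state the convergence rate is λ = (1 − α)(n + δ).
λ = (1 − 0.46) × 0.039 = 0.54 × 0.039 = 0.02106
Half-life = ln 2 / λ = 0.6931 / 0.02106 ≈ 32.91 years

t_½ ≈ 32.9 years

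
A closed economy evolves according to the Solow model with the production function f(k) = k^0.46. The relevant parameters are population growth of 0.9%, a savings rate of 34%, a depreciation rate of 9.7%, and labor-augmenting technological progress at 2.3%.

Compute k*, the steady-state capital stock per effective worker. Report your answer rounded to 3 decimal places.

k* = 6.018

In steady state, investment equals break-even investment: s·k^α = (n + g + δ)·k.
Rearranging, k^(1−α) = s / (n + g + δ).
k^0.54 = 0.34 / (0.009 + 0.023 + 0.097) = 0.34 / 0.129 = 2.6357
k* = 2.6357^(1/0.54) ≈ 6.0178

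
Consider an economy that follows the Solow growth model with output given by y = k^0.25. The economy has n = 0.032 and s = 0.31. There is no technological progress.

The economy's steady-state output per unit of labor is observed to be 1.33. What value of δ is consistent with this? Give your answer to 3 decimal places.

In steady state, investment equals break-even investment: s·k^α = (n + δ)·k.
Since y* = [s/(n + δ)]^(α/(1−α)), we have s/(n + δ) = (y*)^((1−α)/α) = 1.33^3 = 2.3526.
Therefore n + δ = s / 2.3526 = 0.31 / 2.3526 = 0.1318, so δ = 0.1318 − 0.032 = 0.0998.

δ ≈ 0.100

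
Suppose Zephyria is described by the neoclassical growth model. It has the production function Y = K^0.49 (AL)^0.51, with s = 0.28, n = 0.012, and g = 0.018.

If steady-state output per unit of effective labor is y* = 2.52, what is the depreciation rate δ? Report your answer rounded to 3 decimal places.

Steady state requires s·f(k) = (n + g + δ)·k, i.e. s·k^α = (n + g + δ)·k.
Since y* = [s/(n + g + δ)]^(α/(1−α)), we have s/(n + g + δ) = (y*)^((1−α)/α) = 2.52^1.0408 = 2.6168.
Therefore n + g + δ = s / 2.6168 = 0.28 / 2.6168 = 0.1070, so δ = 0.1070 − 0.030 = 0.0770.

δ ≈ 0.077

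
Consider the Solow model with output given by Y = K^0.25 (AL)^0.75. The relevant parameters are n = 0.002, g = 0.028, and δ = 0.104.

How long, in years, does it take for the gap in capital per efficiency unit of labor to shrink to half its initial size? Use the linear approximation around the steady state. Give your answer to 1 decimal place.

half-life ≈ 6.9 years

Near the steady state the convergence rate is λ = (1 − α)(n + g + δ).
λ = (1 − 0.25) × 0.134 = 0.75 × 0.134 = 0.1005
Half-life = ln 2 / λ = 0.6931 / 0.1005 ≈ 6.90 years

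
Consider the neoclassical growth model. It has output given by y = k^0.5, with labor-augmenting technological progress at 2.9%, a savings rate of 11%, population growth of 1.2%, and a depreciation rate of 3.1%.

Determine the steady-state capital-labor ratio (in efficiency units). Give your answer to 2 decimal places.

Steady state requires s·f(k) = (n + g + δ)·k, i.e. s·k^α = (n + g + δ)·k.
Rearranging, k^(1−α) = s / (n + g + δ).
k^0.5 = 0.11 / (0.012 + 0.029 + 0.031) = 0.11 / 0.072 = 1.5278
k* = 1.5278^(1/0.5) ≈ 2.3342

k* = 2.33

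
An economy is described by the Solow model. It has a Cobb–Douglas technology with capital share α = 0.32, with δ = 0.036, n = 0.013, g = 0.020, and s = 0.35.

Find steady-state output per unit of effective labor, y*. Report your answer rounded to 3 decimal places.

y* = 2.147

Steady state requires s·f(k) = (n + g + δ)·k, i.e. s·k^α = (n + g + δ)·k.
Dividing both sides by k: k^(1−α) = s / (n + g + δ).
k^0.68 = 0.35 / (0.013 + 0.020 + 0.036) = 0.35 / 0.069 = 5.0725
k* = 5.0725^(1/0.68) ≈ 10.8916
y* = (k*)^α = 10.8916^0.32 ≈ 2.1472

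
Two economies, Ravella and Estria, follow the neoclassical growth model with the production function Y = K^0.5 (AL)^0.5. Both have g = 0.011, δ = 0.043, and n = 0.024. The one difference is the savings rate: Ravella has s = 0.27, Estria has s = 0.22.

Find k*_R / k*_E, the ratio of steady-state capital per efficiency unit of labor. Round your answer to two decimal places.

k*_R / k*_E ≈ 1.51

Steady-state k* = [s/(n + g + δ)]^(1/(1−α)), so the ratio is [ (s_R/(n + g + δ)_R) / (s_E/(n + g + δ)_E) ]^2.
s_R/(n + g + δ)_R = 0.27/0.078 = 3.4615; s_E/(n + g + δ)_E = 0.22/0.078 = 2.8205.
Ratio = (3.4615/2.8205)^2 = 1.2273^2 ≈ 1.5063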